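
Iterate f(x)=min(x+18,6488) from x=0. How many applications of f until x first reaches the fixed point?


Step 1: x=0, cap=6488, increment=18
Step 2: x grows by 18 each step until capped at 6488; fixed point is x=6488
Step 3: iterations = ceil(6488/18) = 361

361


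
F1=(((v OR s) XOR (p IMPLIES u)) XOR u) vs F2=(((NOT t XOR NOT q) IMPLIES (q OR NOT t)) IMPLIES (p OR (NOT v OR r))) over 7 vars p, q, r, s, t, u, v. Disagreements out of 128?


F1 = (((v OR s) XOR (p IMPLIES u)) XOR u)
F2 = (((NOT t XOR NOT q) IMPLIES (q OR NOT t)) IMPLIES (p OR (NOT v OR r)))
Evaluate both on each of 128 rows (bits = p,q,r,s,t,u,v):
  row 0 [0000000]: F1=1 F2=1 -> 0
  row 1 [0000001]: F1=0 F2=0 -> 0
  row 2 [0000010]: F1=0 F2=1 (differ) -> 1
  row 3 [0000011]: F1=1 F2=0 (differ) -> 1
  row 4 [0000100]: F1=1 F2=1 -> 0
  (every remaining row is evaluated the same way; all 128 results are listed next)
Full result column, 8 rows per line (p,q,r,s fixed per line; t,u,v runs 000..111 left to right):
  rows 0-7 [p,q,r,s=0000]: 00110110  (ones: 4)
  rows 8-15 [p,q,r,s=0001]: 10011100  (ones: 4)
  rows 16-23 [p,q,r,s=0010]: 01100110  (ones: 4)
  rows 24-31 [p,q,r,s=0011]: 11001100  (ones: 4)
  rows 32-39 [p,q,r,s=0100]: 00110011  (ones: 4)
  rows 40-47 [p,q,r,s=0101]: 10011001  (ones: 4)
  rows 48-55 [p,q,r,s=0110]: 01100110  (ones: 4)
  rows 56-63 [p,q,r,s=0111]: 11001100  (ones: 4)
  rows 64-71 [p,q,r,s=1000]: 10101010  (ones: 4)
  rows 72-79 [p,q,r,s=1001]: 00000000  (ones: 0)
  rows 80-87 [p,q,r,s=1010]: 10101010  (ones: 4)
  rows 88-95 [p,q,r,s=1011]: 00000000  (ones: 0)
  rows 96-103 [p,q,r,s=1100]: 10101010  (ones: 4)
  rows 104-111 [p,q,r,s=1101]: 00000000  (ones: 0)
  rows 112-119 [p,q,r,s=1110]: 10101010  (ones: 4)
  rows 120-127 [p,q,r,s=1111]: 00000000  (ones: 0)
Disagreements = 4+4+4+4+4+4+4+4+4+0+4+0+4+0+4+0 = 48

48


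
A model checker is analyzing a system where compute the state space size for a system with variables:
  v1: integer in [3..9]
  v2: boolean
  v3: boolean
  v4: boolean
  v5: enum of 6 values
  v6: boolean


State space = product of domain sizes of all variables.
Domain sizes:
  v1 (integer in [3..9]): 7
  v2 (boolean): 2
  v3 (boolean): 2
  v4 (boolean): 2
  v5 (enum of 6 values): 6
  v6 (boolean): 2
Product = 7 * 2 * 2 * 2 * 6 * 2 = 672

672


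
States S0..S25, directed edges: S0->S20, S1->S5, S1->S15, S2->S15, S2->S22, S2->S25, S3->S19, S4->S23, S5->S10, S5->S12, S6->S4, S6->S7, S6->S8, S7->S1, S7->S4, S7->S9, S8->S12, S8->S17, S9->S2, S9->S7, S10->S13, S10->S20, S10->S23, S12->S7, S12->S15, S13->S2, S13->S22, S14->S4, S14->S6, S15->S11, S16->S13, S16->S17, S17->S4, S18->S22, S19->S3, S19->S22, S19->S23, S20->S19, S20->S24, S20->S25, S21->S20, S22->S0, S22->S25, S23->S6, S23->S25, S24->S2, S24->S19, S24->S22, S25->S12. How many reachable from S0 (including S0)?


BFS from S0:
  layer 0: {S0}
  layer 1: {S20}
  layer 2: {S19, S24, S25}
  layer 3: {S2, S3, S12, S22, S23}
  layer 4: {S6, S7, S15}
  layer 5: {S1, S4, S8, S9, S11}
  layer 6: {S5, S17}
  layer 7: {S10}
  layer 8: {S13}
Reachable set: {S0, S1, S2, S3, S4, S5, S6, S7, S8, S9, S10, S11, S12, S13, S15, S17, S19, S20, S22, S23, S24, S25}
Count = 22

22


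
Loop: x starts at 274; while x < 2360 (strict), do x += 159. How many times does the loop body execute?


Step 1: x goes from 274 toward 2360 by 159; the body runs while x<2360, so iterations = ceil((bound-start)/step)
Step 2: Distance=2086
Step 3: ceil(2086/159)=14

14


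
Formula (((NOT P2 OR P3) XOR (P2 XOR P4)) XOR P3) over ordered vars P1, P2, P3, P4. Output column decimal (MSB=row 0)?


Formula: (((NOT P2 OR P3) XOR (P2 XOR P4)) XOR P3) over P1, P2, P3, P4 (16 rows)
Evaluate each row (bits = P1,P2,P3,P4, MSB first):
  row 0 [0000]: (((NOT 0 OR 0) XOR (0 XOR 0)) XOR 0) -> 1
  row 1 [0001]: (((NOT 0 OR 0) XOR (0 XOR 1)) XOR 0) -> 0
  row 2 [0010]: (((NOT 0 OR 1) XOR (0 XOR 0)) XOR 1) -> 0
  row 3 [0011]: (((NOT 0 OR 1) XOR (0 XOR 1)) XOR 1) -> 1
  row 4 [0100]: (((NOT 1 OR 0) XOR (1 XOR 0)) XOR 0) -> 1
  row 5 [0101]: (((NOT 1 OR 0) XOR (1 XOR 1)) XOR 0) -> 0
  row 6 [0110]: (((NOT 1 OR 1) XOR (1 XOR 0)) XOR 1) -> 1
  row 7 [0111]: (((NOT 1 OR 1) XOR (1 XOR 1)) XOR 1) -> 0
  row 8 [1000]: (((NOT 0 OR 0) XOR (0 XOR 0)) XOR 0) -> 1
  row 9 [1001]: (((NOT 0 OR 0) XOR (0 XOR 1)) XOR 0) -> 0
  row 10 [1010]: (((NOT 0 OR 1) XOR (0 XOR 0)) XOR 1) -> 0
  row 11 [1011]: (((NOT 0 OR 1) XOR (0 XOR 1)) XOR 1) -> 1
  row 12 [1100]: (((NOT 1 OR 0) XOR (1 XOR 0)) XOR 0) -> 1
  row 13 [1101]: (((NOT 1 OR 0) XOR (1 XOR 1)) XOR 0) -> 0
  row 14 [1110]: (((NOT 1 OR 1) XOR (1 XOR 0)) XOR 1) -> 1
  row 15 [1111]: (((NOT 1 OR 1) XOR (1 XOR 1)) XOR 1) -> 0
Full result column, 4 rows per line (P1,P2 fixed per line; P3,P4 runs 00..11 left to right):
  rows 0-3 [P1,P2=00]: 1001  = hex 9
  rows 4-7 [P1,P2=01]: 1010  = hex A
  rows 8-11 [P1,P2=10]: 1001  = hex 9
  rows 12-15 [P1,P2=11]: 1010  = hex A
Output column (row 0 .. row 15) = 1001101010011010
Output column grouped in 4s = 1001 1010 1001 1010 = 0x9A9A
Convert to decimal digit by digit (value = value*16 + digit):
  9 -> 9
  9*16 + 10 (A) = 154
  154*16 + 9 = 2473
  2473*16 + 10 (A) = 39578
Decimal = 39578

39578


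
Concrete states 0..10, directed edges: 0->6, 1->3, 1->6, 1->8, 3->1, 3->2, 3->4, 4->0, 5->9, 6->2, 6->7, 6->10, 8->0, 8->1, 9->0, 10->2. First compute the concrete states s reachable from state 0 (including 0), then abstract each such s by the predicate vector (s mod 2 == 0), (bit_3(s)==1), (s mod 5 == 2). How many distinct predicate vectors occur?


BFS from 0:
Concrete reachable: {0, 2, 6, 7, 10}
Abstract via predicates (s mod 2 == 0), (bit_3(s)==1), (s mod 5 == 2):
  (0,0,1) <- {7}
  (1,0,0) <- {0, 6}
  (1,0,1) <- {2}
  (1,1,0) <- {10}
Distinct abstract states = 4

4


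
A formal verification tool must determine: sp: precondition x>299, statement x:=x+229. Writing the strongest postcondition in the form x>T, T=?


Formula: sp(P, x:=E) = exists old_x. (x = E[old_x/x]) AND P[old_x/x] (old_x is the value of x before the assignment; eliminate old_x by solving x = E[old_x/x] for old_x)
Step 1: Precondition P: x>299, i.e. old_x > 299
Step 2: Assignment gives x = old_x + 229, so old_x = x - 229
Step 3: Substitute into P: x - 229 > 299
Step 4: Simplify: x > 299+229 = 528

528


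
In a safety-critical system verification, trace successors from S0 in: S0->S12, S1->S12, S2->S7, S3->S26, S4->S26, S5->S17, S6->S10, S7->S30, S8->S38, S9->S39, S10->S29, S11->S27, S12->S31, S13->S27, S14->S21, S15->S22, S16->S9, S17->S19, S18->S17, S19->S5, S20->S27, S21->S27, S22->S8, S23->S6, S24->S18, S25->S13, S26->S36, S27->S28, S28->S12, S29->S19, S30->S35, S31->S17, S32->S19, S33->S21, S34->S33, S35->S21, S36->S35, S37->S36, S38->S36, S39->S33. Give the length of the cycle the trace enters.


Trace from S0 until a state repeats:
  S0 -> S12 -> S31 -> S17 -> S19 -> S5 -> S17
S17 first seen at step 3, revisited at step 6.
Cycle length = 6 - 3 = 3

3


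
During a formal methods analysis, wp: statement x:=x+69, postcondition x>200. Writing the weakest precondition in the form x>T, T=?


Formula: wp(x:=E, P) = P[E/x] (substitute E for x in postcondition)
Step 1: Postcondition: x>200
Step 2: Substitute x+69 for x: x+69>200
Step 3: Solve for x: x > 200-69 = 131

131


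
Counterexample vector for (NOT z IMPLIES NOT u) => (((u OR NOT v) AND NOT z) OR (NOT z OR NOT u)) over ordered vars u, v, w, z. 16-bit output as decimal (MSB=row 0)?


F1 = (NOT z IMPLIES NOT u)
F2 = (((u OR NOT v) AND NOT z) OR (NOT z OR NOT u))
Counterexample to F1=>F2 is where F1=1 and F2=0.
Evaluate each row (bits = u,v,w,z, MSB first):
  row 0 [0000]: F1=1 F2=1 -> F1&~F2 -> 0
  row 1 [0001]: F1=1 F2=1 -> F1&~F2 -> 0
  row 2 [0010]: F1=1 F2=1 -> F1&~F2 -> 0
  row 3 [0011]: F1=1 F2=1 -> F1&~F2 -> 0
  row 4 [0100]: F1=1 F2=1 -> F1&~F2 -> 0
  row 5 [0101]: F1=1 F2=1 -> F1&~F2 -> 0
  row 6 [0110]: F1=1 F2=1 -> F1&~F2 -> 0
  row 7 [0111]: F1=1 F2=1 -> F1&~F2 -> 0
  row 8 [1000]: F1=0 F2=1 -> F1&~F2 -> 0
  row 9 [1001]: F1=1 F2=0 -> F1&~F2 -> 1
  row 10 [1010]: F1=0 F2=1 -> F1&~F2 -> 0
  row 11 [1011]: F1=1 F2=0 -> F1&~F2 -> 1
  row 12 [1100]: F1=0 F2=1 -> F1&~F2 -> 0
  row 13 [1101]: F1=1 F2=0 -> F1&~F2 -> 1
  row 14 [1110]: F1=0 F2=1 -> F1&~F2 -> 0
  row 15 [1111]: F1=1 F2=0 -> F1&~F2 -> 1
Full result column, 4 rows per line (u,v fixed per line; w,z runs 00..11 left to right):
  rows 0-3 [u,v=00]: 0000  = hex 0
  rows 4-7 [u,v=01]: 0000  = hex 0
  rows 8-11 [u,v=10]: 0101  = hex 5
  rows 12-15 [u,v=11]: 0101  = hex 5
Counterexample vector (row 0 .. row 15) = 0000000001010101
Output column grouped in 4s = 0000 0000 0101 0101 = 0x0055
Convert to decimal digit by digit (value = value*16 + digit):
  0 -> 0
  0*16 + 0 = 0
  0*16 + 5 = 5
  5*16 + 5 = 85
Decimal = 85

85


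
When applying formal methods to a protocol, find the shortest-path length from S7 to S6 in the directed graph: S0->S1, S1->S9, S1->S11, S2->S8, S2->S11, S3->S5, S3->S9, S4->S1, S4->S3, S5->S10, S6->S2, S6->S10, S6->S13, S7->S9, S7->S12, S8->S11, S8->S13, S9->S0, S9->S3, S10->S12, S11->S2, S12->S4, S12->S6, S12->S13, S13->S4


BFS layer-by-layer from S7:
  dist 0: {S7}
  dist 1: {S9, S12}
  dist 2: {S0, S3, S4, S6, S13}
  -> S6 reached at distance 2
Shortest path length = 2

2


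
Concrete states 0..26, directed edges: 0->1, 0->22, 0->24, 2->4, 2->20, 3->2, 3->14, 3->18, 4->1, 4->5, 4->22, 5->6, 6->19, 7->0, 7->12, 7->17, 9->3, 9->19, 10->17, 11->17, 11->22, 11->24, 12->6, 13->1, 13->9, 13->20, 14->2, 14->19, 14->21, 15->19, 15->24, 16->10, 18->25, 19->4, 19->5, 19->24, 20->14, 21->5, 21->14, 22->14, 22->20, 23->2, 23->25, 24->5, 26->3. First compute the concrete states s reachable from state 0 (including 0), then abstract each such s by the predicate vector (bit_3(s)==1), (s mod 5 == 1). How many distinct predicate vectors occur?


BFS from 0:
Concrete reachable: {0, 1, 2, 4, 5, 6, 14, 19, 20, 21, 22, 24}
Abstract via predicates (bit_3(s)==1), (s mod 5 == 1):
  (0,0) <- {0, 2, 4, 5, 19, 20, 22}
  (0,1) <- {1, 6, 21}
  (1,0) <- {14, 24}
Distinct abstract states = 3

3


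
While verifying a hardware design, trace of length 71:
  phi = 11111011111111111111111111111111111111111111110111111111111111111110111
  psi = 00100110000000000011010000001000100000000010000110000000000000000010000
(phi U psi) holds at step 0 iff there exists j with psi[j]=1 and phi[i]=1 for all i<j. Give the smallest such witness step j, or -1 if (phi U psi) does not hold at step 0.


(phi U psi) at 0: need smallest j with psi[j]=1 and phi[i]=1 for all i in [0,j).
Scan from step 0:
  step 0: phi=1, psi=0 -> continue
  step 1: phi=1, psi=0 -> continue
  step 2: psi=1 and phi held for [0,2) -> witness found
Witness step = 2

2


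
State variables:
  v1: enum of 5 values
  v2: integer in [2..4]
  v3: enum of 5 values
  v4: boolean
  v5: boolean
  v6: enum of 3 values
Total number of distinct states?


State space = product of domain sizes of all variables.
Domain sizes:
  v1 (enum of 5 values): 5
  v2 (integer in [2..4]): 3
  v3 (enum of 5 values): 5
  v4 (boolean): 2
  v5 (boolean): 2
  v6 (enum of 3 values): 3
Product = 5 * 3 * 5 * 2 * 2 * 3 = 900

900


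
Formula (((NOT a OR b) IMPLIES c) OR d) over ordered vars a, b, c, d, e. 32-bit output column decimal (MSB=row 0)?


Formula: (((NOT a OR b) IMPLIES c) OR d) over a, b, c, d, e (32 rows)
Evaluate each row (bits = a,b,c,d,e, MSB first):
  row 0 [00000]: (((NOT 0 OR 0) IMPLIES 0) OR 0) -> 0
  row 1 [00001]: (((NOT 0 OR 0) IMPLIES 0) OR 0) -> 0
  row 2 [00010]: (((NOT 0 OR 0) IMPLIES 0) OR 1) -> 1
  row 3 [00011]: (((NOT 0 OR 0) IMPLIES 0) OR 1) -> 1
  row 4 [00100]: (((NOT 0 OR 0) IMPLIES 1) OR 0) -> 1
  row 5 [00101]: (((NOT 0 OR 0) IMPLIES 1) OR 0) -> 1
  row 6 [00110]: (((NOT 0 OR 0) IMPLIES 1) OR 1) -> 1
  row 7 [00111]: (((NOT 0 OR 0) IMPLIES 1) OR 1) -> 1
  row 8 [01000]: (((NOT 0 OR 1) IMPLIES 0) OR 0) -> 0
  row 9 [01001]: (((NOT 0 OR 1) IMPLIES 0) OR 0) -> 0
  row 10 [01010]: (((NOT 0 OR 1) IMPLIES 0) OR 1) -> 1
  row 11 [01011]: (((NOT 0 OR 1) IMPLIES 0) OR 1) -> 1
  row 12 [01100]: (((NOT 0 OR 1) IMPLIES 1) OR 0) -> 1
  row 13 [01101]: (((NOT 0 OR 1) IMPLIES 1) OR 0) -> 1
  row 14 [01110]: (((NOT 0 OR 1) IMPLIES 1) OR 1) -> 1
  row 15 [01111]: (((NOT 0 OR 1) IMPLIES 1) OR 1) -> 1
  row 16 [10000]: (((NOT 1 OR 0) IMPLIES 0) OR 0) -> 1
  row 17 [10001]: (((NOT 1 OR 0) IMPLIES 0) OR 0) -> 1
  row 18 [10010]: (((NOT 1 OR 0) IMPLIES 0) OR 1) -> 1
  row 19 [10011]: (((NOT 1 OR 0) IMPLIES 0) OR 1) -> 1
  row 20 [10100]: (((NOT 1 OR 0) IMPLIES 1) OR 0) -> 1
  row 21 [10101]: (((NOT 1 OR 0) IMPLIES 1) OR 0) -> 1
  row 22 [10110]: (((NOT 1 OR 0) IMPLIES 1) OR 1) -> 1
  row 23 [10111]: (((NOT 1 OR 0) IMPLIES 1) OR 1) -> 1
  row 24 [11000]: (((NOT 1 OR 1) IMPLIES 0) OR 0) -> 0
  row 25 [11001]: (((NOT 1 OR 1) IMPLIES 0) OR 0) -> 0
  row 26 [11010]: (((NOT 1 OR 1) IMPLIES 0) OR 1) -> 1
  row 27 [11011]: (((NOT 1 OR 1) IMPLIES 0) OR 1) -> 1
  row 28 [11100]: (((NOT 1 OR 1) IMPLIES 1) OR 0) -> 1
  row 29 [11101]: (((NOT 1 OR 1) IMPLIES 1) OR 0) -> 1
  row 30 [11110]: (((NOT 1 OR 1) IMPLIES 1) OR 1) -> 1
  row 31 [11111]: (((NOT 1 OR 1) IMPLIES 1) OR 1) -> 1
Full result column, 4 rows per line (a,b,c fixed per line; d,e runs 00..11 left to right):
  rows 0-3 [a,b,c=000]: 0011  = hex 3
  rows 4-7 [a,b,c=001]: 1111  = hex F
  rows 8-11 [a,b,c=010]: 0011  = hex 3
  rows 12-15 [a,b,c=011]: 1111  = hex F
  rows 16-19 [a,b,c=100]: 1111  = hex F
  rows 20-23 [a,b,c=101]: 1111  = hex F
  rows 24-27 [a,b,c=110]: 0011  = hex 3
  rows 28-31 [a,b,c=111]: 1111  = hex F
Output column (row 0 .. row 31) = 00111111001111111111111100111111
Output column grouped in 4s = 0011 1111 0011 1111 1111 1111 0011 1111 = 0x3F3FFF3F
Convert to decimal digit by digit (value = value*16 + digit):
  3 -> 3
  3*16 + 15 (F) = 63
  63*16 + 3 = 1011
  1011*16 + 15 (F) = 16191
  16191*16 + 15 (F) = 259071
  259071*16 + 15 (F) = 4145151
  4145151*16 + 3 = 66322419
  66322419*16 + 15 (F) = 1061158719
Decimal = 1061158719

1061158719


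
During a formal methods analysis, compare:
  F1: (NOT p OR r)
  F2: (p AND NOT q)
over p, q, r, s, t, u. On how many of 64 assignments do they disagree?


F1 = (NOT p OR r)
F2 = (p AND NOT q)
Evaluate both on each of 64 rows (bits = p,q,r,s,t,u):
  row 0 [000000]: F1=1 F2=0 (differ) -> 1
  row 1 [000001]: F1=1 F2=0 (differ) -> 1
  row 2 [000010]: F1=1 F2=0 (differ) -> 1
  row 3 [000011]: F1=1 F2=0 (differ) -> 1
  row 4 [000100]: F1=1 F2=0 (differ) -> 1
  (every remaining row is evaluated the same way; all 64 results are listed next)
Full result column, 8 rows per line (p,q,r fixed per line; s,t,u runs 000..111 left to right):
  rows 0-7 [p,q,r=000]: 11111111  (ones: 8)
  rows 8-15 [p,q,r=001]: 11111111  (ones: 8)
  rows 16-23 [p,q,r=010]: 11111111  (ones: 8)
  rows 24-31 [p,q,r=011]: 11111111  (ones: 8)
  rows 32-39 [p,q,r=100]: 11111111  (ones: 8)
  rows 40-47 [p,q,r=101]: 00000000  (ones: 0)
  rows 48-55 [p,q,r=110]: 00000000  (ones: 0)
  rows 56-63 [p,q,r=111]: 11111111  (ones: 8)
Disagreements = 8+8+8+8+8+0+0+8 = 48

48


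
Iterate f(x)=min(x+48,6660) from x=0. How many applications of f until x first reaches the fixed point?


Step 1: x=0, cap=6660, increment=48
Step 2: x grows by 48 each step until capped at 6660; fixed point is x=6660
Step 3: iterations = ceil(6660/48) = 139

139


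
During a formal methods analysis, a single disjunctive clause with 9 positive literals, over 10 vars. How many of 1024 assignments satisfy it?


Step 1: Total=2^10=1024
Step 2: Unsat when all 9 false: 2^1=2
Step 3: Sat=1024-2=1022

1022


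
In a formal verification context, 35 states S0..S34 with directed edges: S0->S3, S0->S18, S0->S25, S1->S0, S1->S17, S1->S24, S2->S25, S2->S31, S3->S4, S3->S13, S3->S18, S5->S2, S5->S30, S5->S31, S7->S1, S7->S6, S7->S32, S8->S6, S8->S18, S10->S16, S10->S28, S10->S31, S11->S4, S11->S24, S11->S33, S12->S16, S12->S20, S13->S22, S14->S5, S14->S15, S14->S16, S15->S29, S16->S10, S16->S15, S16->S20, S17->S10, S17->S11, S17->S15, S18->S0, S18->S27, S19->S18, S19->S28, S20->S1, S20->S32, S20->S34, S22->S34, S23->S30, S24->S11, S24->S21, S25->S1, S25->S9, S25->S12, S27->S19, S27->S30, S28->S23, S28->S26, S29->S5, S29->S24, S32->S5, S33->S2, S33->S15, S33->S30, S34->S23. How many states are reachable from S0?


BFS from S0:
  layer 0: {S0}
  layer 1: {S3, S18, S25}
  layer 2: {S1, S4, S9, S12, S13, S27}
  layer 3: {S16, S17, S19, S20, S22, S24, S30}
  layer 4: {S10, S11, S15, S21, S28, S32, S34}
  layer 5: {S5, S23, S26, S29, S31, S33}
  layer 6: {S2}
Reachable set: {S0, S1, S2, S3, S4, S5, S9, S10, S11, S12, S13, S15, S16, S17, S18, S19, S20, S21, S22, S23, S24, S25, S26, S27, S28, S29, S30, S31, S32, S33, S34}
Count = 31

31


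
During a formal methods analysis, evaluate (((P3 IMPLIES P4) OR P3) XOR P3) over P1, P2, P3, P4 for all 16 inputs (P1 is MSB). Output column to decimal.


Formula: (((P3 IMPLIES P4) OR P3) XOR P3) over P1, P2, P3, P4 (16 rows)
Evaluate each row (bits = P1,P2,P3,P4, MSB first):
  row 0 [0000]: (((0 IMPLIES 0) OR 0) XOR 0) -> 1
  row 1 [0001]: (((0 IMPLIES 1) OR 0) XOR 0) -> 1
  row 2 [0010]: (((1 IMPLIES 0) OR 1) XOR 1) -> 0
  row 3 [0011]: (((1 IMPLIES 1) OR 1) XOR 1) -> 0
  row 4 [0100]: (((0 IMPLIES 0) OR 0) XOR 0) -> 1
  row 5 [0101]: (((0 IMPLIES 1) OR 0) XOR 0) -> 1
  row 6 [0110]: (((1 IMPLIES 0) OR 1) XOR 1) -> 0
  row 7 [0111]: (((1 IMPLIES 1) OR 1) XOR 1) -> 0
  row 8 [1000]: (((0 IMPLIES 0) OR 0) XOR 0) -> 1
  row 9 [1001]: (((0 IMPLIES 1) OR 0) XOR 0) -> 1
  row 10 [1010]: (((1 IMPLIES 0) OR 1) XOR 1) -> 0
  row 11 [1011]: (((1 IMPLIES 1) OR 1) XOR 1) -> 0
  row 12 [1100]: (((0 IMPLIES 0) OR 0) XOR 0) -> 1
  row 13 [1101]: (((0 IMPLIES 1) OR 0) XOR 0) -> 1
  row 14 [1110]: (((1 IMPLIES 0) OR 1) XOR 1) -> 0
  row 15 [1111]: (((1 IMPLIES 1) OR 1) XOR 1) -> 0
Full result column, 4 rows per line (P1,P2 fixed per line; P3,P4 runs 00..11 left to right):
  rows 0-3 [P1,P2=00]: 1100  = hex C
  rows 4-7 [P1,P2=01]: 1100  = hex C
  rows 8-11 [P1,P2=10]: 1100  = hex C
  rows 12-15 [P1,P2=11]: 1100  = hex C
Output column (row 0 .. row 15) = 1100110011001100
Output column grouped in 4s = 1100 1100 1100 1100 = 0xCCCC
Convert to decimal digit by digit (value = value*16 + digit):
  C -> 12
  12*16 + 12 (C) = 204
  204*16 + 12 (C) = 3276
  3276*16 + 12 (C) = 52428
Decimal = 52428

52428


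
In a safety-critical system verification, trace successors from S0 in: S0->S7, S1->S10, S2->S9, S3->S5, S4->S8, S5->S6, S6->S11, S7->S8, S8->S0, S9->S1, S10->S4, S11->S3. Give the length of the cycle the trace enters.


Trace from S0 until a state repeats:
  S0 -> S7 -> S8 -> S0
S0 first seen at step 0, revisited at step 3.
Cycle length = 3 - 0 = 3

3


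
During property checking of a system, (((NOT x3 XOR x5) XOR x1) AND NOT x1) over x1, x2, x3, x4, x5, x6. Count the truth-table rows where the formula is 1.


Formula: (((NOT x3 XOR x5) XOR x1) AND NOT x1) over 6 vars (64 rows)
Evaluate each row (x1, x2, x3, x4, x5, x6 as bits, MSB first):
  row 0 [000000]: (((NOT 0 XOR 0) XOR 0) AND NOT 0) -> 1
  row 1 [000001]: (((NOT 0 XOR 0) XOR 0) AND NOT 0) -> 1
  row 2 [000010]: (((NOT 0 XOR 1) XOR 0) AND NOT 0) -> 0
  row 3 [000011]: (((NOT 0 XOR 1) XOR 0) AND NOT 0) -> 0
  row 4 [000100]: (((NOT 0 XOR 0) XOR 0) AND NOT 0) -> 1
  (every remaining row is evaluated the same way; all 64 results are listed next)
Full result column, 8 rows per line (x1,x2,x3 fixed per line; x4,x5,x6 runs 000..111 left to right):
  rows 0-7 [x1,x2,x3=000]: 11001100  (ones: 4)
  rows 8-15 [x1,x2,x3=001]: 00110011  (ones: 4)
  rows 16-23 [x1,x2,x3=010]: 11001100  (ones: 4)
  rows 24-31 [x1,x2,x3=011]: 00110011  (ones: 4)
  rows 32-39 [x1,x2,x3=100]: 00000000  (ones: 0)
  rows 40-47 [x1,x2,x3=101]: 00000000  (ones: 0)
  rows 48-55 [x1,x2,x3=110]: 00000000  (ones: 0)
  rows 56-63 [x1,x2,x3=111]: 00000000  (ones: 0)
Count of 1-rows = 4+4+4+4+0+0+0+0 = 16

16


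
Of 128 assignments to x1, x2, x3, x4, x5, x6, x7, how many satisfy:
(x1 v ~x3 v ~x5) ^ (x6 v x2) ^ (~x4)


CNF with 3 clauses over 7 vars (128 assignments).
An assignment satisfies CNF iff every clause has >=1 true literal.
Check each row (bits = x1,x2,x3,x4,x5,x6,x7; clause T/F shown):
  row 0 [0000000]: clauses=TFT -> 0
  row 1 [0000001]: clauses=TFT -> 0
  row 2 [0000010]: clauses=TTT -> 1
  row 3 [0000011]: clauses=TTT -> 1
  row 4 [0000100]: clauses=TFT -> 0
  (every remaining row is evaluated the same way; all 128 results are listed next)
Full result column, 8 rows per line (x1,x2,x3,x4 fixed per line; x5,x6,x7 runs 000..111 left to right):
  rows 0-7 [x1,x2,x3,x4=0000]: 00110011  (ones: 4)
  rows 8-15 [x1,x2,x3,x4=0001]: 00000000  (ones: 0)
  rows 16-23 [x1,x2,x3,x4=0010]: 00110000  (ones: 2)
  rows 24-31 [x1,x2,x3,x4=0011]: 00000000  (ones: 0)
  rows 32-39 [x1,x2,x3,x4=0100]: 11111111  (ones: 8)
  rows 40-47 [x1,x2,x3,x4=0101]: 00000000  (ones: 0)
  rows 48-55 [x1,x2,x3,x4=0110]: 11110000  (ones: 4)
  rows 56-63 [x1,x2,x3,x4=0111]: 00000000  (ones: 0)
  rows 64-71 [x1,x2,x3,x4=1000]: 00110011  (ones: 4)
  rows 72-79 [x1,x2,x3,x4=1001]: 00000000  (ones: 0)
  rows 80-87 [x1,x2,x3,x4=1010]: 00110011  (ones: 4)
  rows 88-95 [x1,x2,x3,x4=1011]: 00000000  (ones: 0)
  rows 96-103 [x1,x2,x3,x4=1100]: 11111111  (ones: 8)
  rows 104-111 [x1,x2,x3,x4=1101]: 00000000  (ones: 0)
  rows 112-119 [x1,x2,x3,x4=1110]: 11111111  (ones: 8)
  rows 120-127 [x1,x2,x3,x4=1111]: 00000000  (ones: 0)
Satisfying assignments = 4+0+2+0+8+0+4+0+4+0+4+0+8+0+8+0 = 42

42


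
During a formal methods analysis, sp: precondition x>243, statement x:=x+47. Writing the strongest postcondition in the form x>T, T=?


Formula: sp(P, x:=E) = exists old_x. (x = E[old_x/x]) AND P[old_x/x] (old_x is the value of x before the assignment; eliminate old_x by solving x = E[old_x/x] for old_x)
Step 1: Precondition P: x>243, i.e. old_x > 243
Step 2: Assignment gives x = old_x + 47, so old_x = x - 47
Step 3: Substitute into P: x - 47 > 243
Step 4: Simplify: x > 243+47 = 290

290


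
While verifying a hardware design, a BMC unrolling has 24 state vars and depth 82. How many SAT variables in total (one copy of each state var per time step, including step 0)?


BMC unrolls to depth k, creating one copy of each state var for steps 0..k.
Step count = 82 + 1 = 83 (steps 0 through 82)
Vars per step = 24
Total = 24 * 83 = 1992

1992


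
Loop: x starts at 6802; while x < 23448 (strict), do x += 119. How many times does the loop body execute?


Step 1: x goes from 6802 toward 23448 by 119; the body runs while x<23448, so iterations = ceil((bound-start)/step)
Step 2: Distance=16646
Step 3: ceil(16646/119)=140

140


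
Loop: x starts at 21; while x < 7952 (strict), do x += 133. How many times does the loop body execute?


Step 1: x goes from 21 toward 7952 by 133; the body runs while x<7952, so iterations = ceil((bound-start)/step)
Step 2: Distance=7931
Step 3: ceil(7931/133)=60

60


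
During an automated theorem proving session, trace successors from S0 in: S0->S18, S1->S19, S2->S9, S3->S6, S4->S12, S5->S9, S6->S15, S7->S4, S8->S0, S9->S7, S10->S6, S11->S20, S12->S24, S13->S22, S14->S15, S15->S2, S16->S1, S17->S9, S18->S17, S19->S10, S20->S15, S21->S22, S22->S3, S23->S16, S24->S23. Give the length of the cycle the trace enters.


Trace from S0 until a state repeats:
  S0 -> S18 -> S17 -> S9 -> S7 -> S4 -> S12 -> S24 -> S23 -> S16 -> S1 -> S19 -> S10 -> S6 -> S15 -> S2 -> S9
S9 first seen at step 3, revisited at step 16.
Cycle length = 16 - 3 = 13

13


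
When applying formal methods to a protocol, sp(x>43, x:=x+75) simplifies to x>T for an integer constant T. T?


Formula: sp(P, x:=E) = exists old_x. (x = E[old_x/x]) AND P[old_x/x] (old_x is the value of x before the assignment; eliminate old_x by solving x = E[old_x/x] for old_x)
Step 1: Precondition P: x>43, i.e. old_x > 43
Step 2: Assignment gives x = old_x + 75, so old_x = x - 75
Step 3: Substitute into P: x - 75 > 43
Step 4: Simplify: x > 43+75 = 118

118


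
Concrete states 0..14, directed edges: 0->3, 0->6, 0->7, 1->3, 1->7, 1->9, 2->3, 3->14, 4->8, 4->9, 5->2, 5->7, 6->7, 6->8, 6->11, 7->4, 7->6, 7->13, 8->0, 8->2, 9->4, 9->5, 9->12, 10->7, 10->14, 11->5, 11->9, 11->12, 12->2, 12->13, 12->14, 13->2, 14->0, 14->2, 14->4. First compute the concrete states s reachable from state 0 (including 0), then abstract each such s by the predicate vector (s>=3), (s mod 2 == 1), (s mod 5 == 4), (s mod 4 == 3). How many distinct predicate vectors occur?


BFS from 0:
Concrete reachable: {0, 2, 3, 4, 5, 6, 7, 8, 9, 11, 12, 13, 14}
Abstract via predicates (s>=3), (s mod 2 == 1), (s mod 5 == 4), (s mod 4 == 3):
  (0,0,0,0) <- {0, 2}
  (1,0,0,0) <- {6, 8, 12}
  (1,0,1,0) <- {4, 14}
  (1,1,0,0) <- {5, 13}
  (1,1,0,1) <- {3, 7, 11}
  (1,1,1,0) <- {9}
Distinct abstract states = 6

6


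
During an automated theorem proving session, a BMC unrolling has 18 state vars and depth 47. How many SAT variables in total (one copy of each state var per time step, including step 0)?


BMC unrolls to depth k, creating one copy of each state var for steps 0..k.
Step count = 47 + 1 = 48 (steps 0 through 47)
Vars per step = 18
Total = 18 * 48 = 864

864


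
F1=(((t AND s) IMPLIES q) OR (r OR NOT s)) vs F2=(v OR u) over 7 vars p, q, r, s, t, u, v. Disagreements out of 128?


F1 = (((t AND s) IMPLIES q) OR (r OR NOT s))
F2 = (v OR u)
Evaluate both on each of 128 rows (bits = p,q,r,s,t,u,v):
  row 0 [0000000]: F1=1 F2=0 (differ) -> 1
  row 1 [0000001]: F1=1 F2=1 -> 0
  row 2 [0000010]: F1=1 F2=1 -> 0
  row 3 [0000011]: F1=1 F2=1 -> 0
  row 4 [0000100]: F1=1 F2=0 (differ) -> 1
  (every remaining row is evaluated the same way; all 128 results are listed next)
Full result column, 8 rows per line (p,q,r,s fixed per line; t,u,v runs 000..111 left to right):
  rows 0-7 [p,q,r,s=0000]: 10001000  (ones: 2)
  rows 8-15 [p,q,r,s=0001]: 10000111  (ones: 4)
  rows 16-23 [p,q,r,s=0010]: 10001000  (ones: 2)
  rows 24-31 [p,q,r,s=0011]: 10001000  (ones: 2)
  rows 32-39 [p,q,r,s=0100]: 10001000  (ones: 2)
  rows 40-47 [p,q,r,s=0101]: 10001000  (ones: 2)
  rows 48-55 [p,q,r,s=0110]: 10001000  (ones: 2)
  rows 56-63 [p,q,r,s=0111]: 10001000  (ones: 2)
  rows 64-71 [p,q,r,s=1000]: 10001000  (ones: 2)
  rows 72-79 [p,q,r,s=1001]: 10000111  (ones: 4)
  rows 80-87 [p,q,r,s=1010]: 10001000  (ones: 2)
  rows 88-95 [p,q,r,s=1011]: 10001000  (ones: 2)
  rows 96-103 [p,q,r,s=1100]: 10001000  (ones: 2)
  rows 104-111 [p,q,r,s=1101]: 10001000  (ones: 2)
  rows 112-119 [p,q,r,s=1110]: 10001000  (ones: 2)
  rows 120-127 [p,q,r,s=1111]: 10001000  (ones: 2)
Disagreements = 2+4+2+2+2+2+2+2+2+4+2+2+2+2+2+2 = 36

36


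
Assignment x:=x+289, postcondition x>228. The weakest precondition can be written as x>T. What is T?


Formula: wp(x:=E, P) = P[E/x] (substitute E for x in postcondition)
Step 1: Postcondition: x>228
Step 2: Substitute x+289 for x: x+289>228
Step 3: Solve for x: x > 228-289 = -61

-61


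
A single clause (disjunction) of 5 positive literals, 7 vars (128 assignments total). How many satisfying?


Step 1: Total=2^7=128
Step 2: Unsat when all 5 false: 2^2=4
Step 3: Sat=128-4=124

124


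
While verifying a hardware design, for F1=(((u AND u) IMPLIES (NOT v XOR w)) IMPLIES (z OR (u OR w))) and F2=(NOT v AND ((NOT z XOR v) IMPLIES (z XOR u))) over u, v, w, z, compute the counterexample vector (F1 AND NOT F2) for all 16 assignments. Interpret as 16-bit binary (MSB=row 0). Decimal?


F1 = (((u AND u) IMPLIES (NOT v XOR w)) IMPLIES (z OR (u OR w)))
F2 = (NOT v AND ((NOT z XOR v) IMPLIES (z XOR u)))
Counterexample to F1=>F2 is where F1=1 and F2=0.
Evaluate each row (bits = u,v,w,z, MSB first):
  row 0 [0000]: F1=0 F2=0 -> F1&~F2 -> 0
  row 1 [0001]: F1=1 F2=1 -> F1&~F2 -> 0
  row 2 [0010]: F1=1 F2=0 -> F1&~F2 -> 1
  row 3 [0011]: F1=1 F2=1 -> F1&~F2 -> 0
  row 4 [0100]: F1=0 F2=0 -> F1&~F2 -> 0
  row 5 [0101]: F1=1 F2=0 -> F1&~F2 -> 1
  row 6 [0110]: F1=1 F2=0 -> F1&~F2 -> 1
  row 7 [0111]: F1=1 F2=0 -> F1&~F2 -> 1
  row 8 [1000]: F1=1 F2=1 -> F1&~F2 -> 0
  row 9 [1001]: F1=1 F2=1 -> F1&~F2 -> 0
  row 10 [1010]: F1=1 F2=1 -> F1&~F2 -> 0
  row 11 [1011]: F1=1 F2=1 -> F1&~F2 -> 0
  row 12 [1100]: F1=1 F2=0 -> F1&~F2 -> 1
  row 13 [1101]: F1=1 F2=0 -> F1&~F2 -> 1
  row 14 [1110]: F1=1 F2=0 -> F1&~F2 -> 1
  row 15 [1111]: F1=1 F2=0 -> F1&~F2 -> 1
Full result column, 4 rows per line (u,v fixed per line; w,z runs 00..11 left to right):
  rows 0-3 [u,v=00]: 0010  = hex 2
  rows 4-7 [u,v=01]: 0111  = hex 7
  rows 8-11 [u,v=10]: 0000  = hex 0
  rows 12-15 [u,v=11]: 1111  = hex F
Counterexample vector (row 0 .. row 15) = 0010011100001111
Output column grouped in 4s = 0010 0111 0000 1111 = 0x270F
Convert to decimal digit by digit (value = value*16 + digit):
  2 -> 2
  2*16 + 7 = 39
  39*16 + 0 = 624
  624*16 + 15 (F) = 9999
Decimal = 9999

9999


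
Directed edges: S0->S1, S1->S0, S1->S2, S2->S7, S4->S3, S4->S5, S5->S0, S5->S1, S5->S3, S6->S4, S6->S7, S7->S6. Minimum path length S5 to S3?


BFS layer-by-layer from S5:
  dist 0: {S5}
  dist 1: {S0, S1, S3}
  -> S3 reached at distance 1
Shortest path length = 1

1


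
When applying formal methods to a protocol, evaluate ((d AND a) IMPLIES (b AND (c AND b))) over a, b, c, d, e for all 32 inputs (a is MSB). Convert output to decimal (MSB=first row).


Formula: ((d AND a) IMPLIES (b AND (c AND b))) over a, b, c, d, e (32 rows)
Evaluate each row (bits = a,b,c,d,e, MSB first):
  row 0 [00000]: ((0 AND 0) IMPLIES (0 AND (0 AND 0))) -> 1
  row 1 [00001]: ((0 AND 0) IMPLIES (0 AND (0 AND 0))) -> 1
  row 2 [00010]: ((1 AND 0) IMPLIES (0 AND (0 AND 0))) -> 1
  row 3 [00011]: ((1 AND 0) IMPLIES (0 AND (0 AND 0))) -> 1
  row 4 [00100]: ((0 AND 0) IMPLIES (0 AND (1 AND 0))) -> 1
  row 5 [00101]: ((0 AND 0) IMPLIES (0 AND (1 AND 0))) -> 1
  row 6 [00110]: ((1 AND 0) IMPLIES (0 AND (1 AND 0))) -> 1
  row 7 [00111]: ((1 AND 0) IMPLIES (0 AND (1 AND 0))) -> 1
  row 8 [01000]: ((0 AND 0) IMPLIES (1 AND (0 AND 1))) -> 1
  row 9 [01001]: ((0 AND 0) IMPLIES (1 AND (0 AND 1))) -> 1
  row 10 [01010]: ((1 AND 0) IMPLIES (1 AND (0 AND 1))) -> 1
  row 11 [01011]: ((1 AND 0) IMPLIES (1 AND (0 AND 1))) -> 1
  row 12 [01100]: ((0 AND 0) IMPLIES (1 AND (1 AND 1))) -> 1
  row 13 [01101]: ((0 AND 0) IMPLIES (1 AND (1 AND 1))) -> 1
  row 14 [01110]: ((1 AND 0) IMPLIES (1 AND (1 AND 1))) -> 1
  row 15 [01111]: ((1 AND 0) IMPLIES (1 AND (1 AND 1))) -> 1
  row 16 [10000]: ((0 AND 1) IMPLIES (0 AND (0 AND 0))) -> 1
  row 17 [10001]: ((0 AND 1) IMPLIES (0 AND (0 AND 0))) -> 1
  row 18 [10010]: ((1 AND 1) IMPLIES (0 AND (0 AND 0))) -> 0
  row 19 [10011]: ((1 AND 1) IMPLIES (0 AND (0 AND 0))) -> 0
  row 20 [10100]: ((0 AND 1) IMPLIES (0 AND (1 AND 0))) -> 1
  row 21 [10101]: ((0 AND 1) IMPLIES (0 AND (1 AND 0))) -> 1
  row 22 [10110]: ((1 AND 1) IMPLIES (0 AND (1 AND 0))) -> 0
  row 23 [10111]: ((1 AND 1) IMPLIES (0 AND (1 AND 0))) -> 0
  row 24 [11000]: ((0 AND 1) IMPLIES (1 AND (0 AND 1))) -> 1
  row 25 [11001]: ((0 AND 1) IMPLIES (1 AND (0 AND 1))) -> 1
  row 26 [11010]: ((1 AND 1) IMPLIES (1 AND (0 AND 1))) -> 0
  row 27 [11011]: ((1 AND 1) IMPLIES (1 AND (0 AND 1))) -> 0
  row 28 [11100]: ((0 AND 1) IMPLIES (1 AND (1 AND 1))) -> 1
  row 29 [11101]: ((0 AND 1) IMPLIES (1 AND (1 AND 1))) -> 1
  row 30 [11110]: ((1 AND 1) IMPLIES (1 AND (1 AND 1))) -> 1
  row 31 [11111]: ((1 AND 1) IMPLIES (1 AND (1 AND 1))) -> 1
Full result column, 4 rows per line (a,b,c fixed per line; d,e runs 00..11 left to right):
  rows 0-3 [a,b,c=000]: 1111  = hex F
  rows 4-7 [a,b,c=001]: 1111  = hex F
  rows 8-11 [a,b,c=010]: 1111  = hex F
  rows 12-15 [a,b,c=011]: 1111  = hex F
  rows 16-19 [a,b,c=100]: 1100  = hex C
  rows 20-23 [a,b,c=101]: 1100  = hex C
  rows 24-27 [a,b,c=110]: 1100  = hex C
  rows 28-31 [a,b,c=111]: 1111  = hex F
Output column (row 0 .. row 31) = 11111111111111111100110011001111
Output column grouped in 4s = 1111 1111 1111 1111 1100 1100 1100 1111 = 0xFFFFCCCF
Convert to decimal digit by digit (value = value*16 + digit):
  F -> 15
  15*16 + 15 (F) = 255
  255*16 + 15 (F) = 4095
  4095*16 + 15 (F) = 65535
  65535*16 + 12 (C) = 1048572
  1048572*16 + 12 (C) = 16777164
  16777164*16 + 12 (C) = 268434636
  268434636*16 + 15 (F) = 4294954191
Decimal = 4294954191

4294954191


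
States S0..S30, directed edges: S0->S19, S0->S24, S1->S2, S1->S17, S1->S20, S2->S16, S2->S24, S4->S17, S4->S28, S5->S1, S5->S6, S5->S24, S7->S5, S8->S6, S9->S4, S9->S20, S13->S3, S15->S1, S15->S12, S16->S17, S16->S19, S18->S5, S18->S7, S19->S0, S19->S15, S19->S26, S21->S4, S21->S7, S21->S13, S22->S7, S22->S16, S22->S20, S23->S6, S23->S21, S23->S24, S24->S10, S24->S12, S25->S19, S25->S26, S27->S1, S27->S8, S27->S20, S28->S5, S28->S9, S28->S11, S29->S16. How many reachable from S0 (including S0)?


BFS from S0:
  layer 0: {S0}
  layer 1: {S19, S24}
  layer 2: {S10, S12, S15, S26}
  layer 3: {S1}
  layer 4: {S2, S17, S20}
  layer 5: {S16}
Reachable set: {S0, S1, S2, S10, S12, S15, S16, S17, S19, S20, S24, S26}
Count = 12

12


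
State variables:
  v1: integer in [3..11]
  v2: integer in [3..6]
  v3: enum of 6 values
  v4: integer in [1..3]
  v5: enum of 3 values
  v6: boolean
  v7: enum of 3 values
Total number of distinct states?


State space = product of domain sizes of all variables.
Domain sizes:
  v1 (integer in [3..11]): 9
  v2 (integer in [3..6]): 4
  v3 (enum of 6 values): 6
  v4 (integer in [1..3]): 3
  v5 (enum of 3 values): 3
  v6 (boolean): 2
  v7 (enum of 3 values): 3
Product = 9 * 4 * 6 * 3 * 3 * 2 * 3 = 11664

11664


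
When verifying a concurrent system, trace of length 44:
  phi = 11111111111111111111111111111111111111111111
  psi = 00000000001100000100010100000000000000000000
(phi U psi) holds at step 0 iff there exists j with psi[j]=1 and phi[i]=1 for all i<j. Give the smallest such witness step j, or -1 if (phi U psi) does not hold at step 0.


(phi U psi) at 0: need smallest j with psi[j]=1 and phi[i]=1 for all i in [0,j).
Scan from step 0:
  step 0: phi=1, psi=0 -> continue
  step 1: phi=1, psi=0 -> continue
  step 2: phi=1, psi=0 -> continue
  step 3: phi=1, psi=0 -> continue
  step 10: psi=1 and phi held for [0,10) -> witness found
Witness step = 10

10


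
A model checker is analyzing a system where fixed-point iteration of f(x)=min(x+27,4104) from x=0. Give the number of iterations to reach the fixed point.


Step 1: x=0, cap=4104, increment=27
Step 2: x grows by 27 each step until capped at 4104; fixed point is x=4104
Step 3: iterations = ceil(4104/27) = 152

152


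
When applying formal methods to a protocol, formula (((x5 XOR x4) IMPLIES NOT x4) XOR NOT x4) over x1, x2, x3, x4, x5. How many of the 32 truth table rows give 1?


Formula: (((x5 XOR x4) IMPLIES NOT x4) XOR NOT x4) over 5 vars (32 rows)
Evaluate each row (x1, x2, x3, x4, x5 as bits, MSB first):
  row 0 [00000]: (((0 XOR 0) IMPLIES NOT 0) XOR NOT 0) -> 0
  row 1 [00001]: (((1 XOR 0) IMPLIES NOT 0) XOR NOT 0) -> 0
  row 2 [00010]: (((0 XOR 1) IMPLIES NOT 1) XOR NOT 1) -> 0
  row 3 [00011]: (((1 XOR 1) IMPLIES NOT 1) XOR NOT 1) -> 1
  row 4 [00100]: (((0 XOR 0) IMPLIES NOT 0) XOR NOT 0) -> 0
  row 5 [00101]: (((1 XOR 0) IMPLIES NOT 0) XOR NOT 0) -> 0
  row 6 [00110]: (((0 XOR 1) IMPLIES NOT 1) XOR NOT 1) -> 0
  row 7 [00111]: (((1 XOR 1) IMPLIES NOT 1) XOR NOT 1) -> 1
  row 8 [01000]: (((0 XOR 0) IMPLIES NOT 0) XOR NOT 0) -> 0
  row 9 [01001]: (((1 XOR 0) IMPLIES NOT 0) XOR NOT 0) -> 0
  row 10 [01010]: (((0 XOR 1) IMPLIES NOT 1) XOR NOT 1) -> 0
  row 11 [01011]: (((1 XOR 1) IMPLIES NOT 1) XOR NOT 1) -> 1
  row 12 [01100]: (((0 XOR 0) IMPLIES NOT 0) XOR NOT 0) -> 0
  row 13 [01101]: (((1 XOR 0) IMPLIES NOT 0) XOR NOT 0) -> 0
  row 14 [01110]: (((0 XOR 1) IMPLIES NOT 1) XOR NOT 1) -> 0
  row 15 [01111]: (((1 XOR 1) IMPLIES NOT 1) XOR NOT 1) -> 1
  row 16 [10000]: (((0 XOR 0) IMPLIES NOT 0) XOR NOT 0) -> 0
  row 17 [10001]: (((1 XOR 0) IMPLIES NOT 0) XOR NOT 0) -> 0
  row 18 [10010]: (((0 XOR 1) IMPLIES NOT 1) XOR NOT 1) -> 0
  row 19 [10011]: (((1 XOR 1) IMPLIES NOT 1) XOR NOT 1) -> 1
  row 20 [10100]: (((0 XOR 0) IMPLIES NOT 0) XOR NOT 0) -> 0
  row 21 [10101]: (((1 XOR 0) IMPLIES NOT 0) XOR NOT 0) -> 0
  row 22 [10110]: (((0 XOR 1) IMPLIES NOT 1) XOR NOT 1) -> 0
  row 23 [10111]: (((1 XOR 1) IMPLIES NOT 1) XOR NOT 1) -> 1
  row 24 [11000]: (((0 XOR 0) IMPLIES NOT 0) XOR NOT 0) -> 0
  row 25 [11001]: (((1 XOR 0) IMPLIES NOT 0) XOR NOT 0) -> 0
  row 26 [11010]: (((0 XOR 1) IMPLIES NOT 1) XOR NOT 1) -> 0
  row 27 [11011]: (((1 XOR 1) IMPLIES NOT 1) XOR NOT 1) -> 1
  row 28 [11100]: (((0 XOR 0) IMPLIES NOT 0) XOR NOT 0) -> 0
  row 29 [11101]: (((1 XOR 0) IMPLIES NOT 0) XOR NOT 0) -> 0
  row 30 [11110]: (((0 XOR 1) IMPLIES NOT 1) XOR NOT 1) -> 0
  row 31 [11111]: (((1 XOR 1) IMPLIES NOT 1) XOR NOT 1) -> 1
Full result column, 8 rows per line (x1,x2 fixed per line; x3,x4,x5 runs 000..111 left to right):
  rows 0-7 [x1,x2=00]: 00010001  (ones: 2)
  rows 8-15 [x1,x2=01]: 00010001  (ones: 2)
  rows 16-23 [x1,x2=10]: 00010001  (ones: 2)
  rows 24-31 [x1,x2=11]: 00010001  (ones: 2)
Count of 1-rows = 2+2+2+2 = 8

8


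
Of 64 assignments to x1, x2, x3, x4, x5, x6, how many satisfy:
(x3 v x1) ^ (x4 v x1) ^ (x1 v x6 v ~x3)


CNF with 3 clauses over 6 vars (64 assignments).
An assignment satisfies CNF iff every clause has >=1 true literal.
Check each row (bits = x1,x2,x3,x4,x5,x6; clause T/F shown):
  row 0 [000000]: clauses=FFT -> 0
  row 1 [000001]: clauses=FFT -> 0
  row 2 [000010]: clauses=FFT -> 0
  row 3 [000011]: clauses=FFT -> 0
  row 4 [000100]: clauses=FTT -> 0
  (every remaining row is evaluated the same way; all 64 results are listed next)
Full result column, 8 rows per line (x1,x2,x3 fixed per line; x4,x5,x6 runs 000..111 left to right):
  rows 0-7 [x1,x2,x3=000]: 00000000  (ones: 0)
  rows 8-15 [x1,x2,x3=001]: 00000101  (ones: 2)
  rows 16-23 [x1,x2,x3=010]: 00000000  (ones: 0)
  rows 24-31 [x1,x2,x3=011]: 00000101  (ones: 2)
  rows 32-39 [x1,x2,x3=100]: 11111111  (ones: 8)
  rows 40-47 [x1,x2,x3=101]: 11111111  (ones: 8)
  rows 48-55 [x1,x2,x3=110]: 11111111  (ones: 8)
  rows 56-63 [x1,x2,x3=111]: 11111111  (ones: 8)
Satisfying assignments = 0+2+0+2+8+8+8+8 = 36

36


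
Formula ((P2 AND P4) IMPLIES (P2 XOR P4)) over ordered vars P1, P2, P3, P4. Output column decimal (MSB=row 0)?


Formula: ((P2 AND P4) IMPLIES (P2 XOR P4)) over P1, P2, P3, P4 (16 rows)
Evaluate each row (bits = P1,P2,P3,P4, MSB first):
  row 0 [0000]: ((0 AND 0) IMPLIES (0 XOR 0)) -> 1
  row 1 [0001]: ((0 AND 1) IMPLIES (0 XOR 1)) -> 1
  row 2 [0010]: ((0 AND 0) IMPLIES (0 XOR 0)) -> 1
  row 3 [0011]: ((0 AND 1) IMPLIES (0 XOR 1)) -> 1
  row 4 [0100]: ((1 AND 0) IMPLIES (1 XOR 0)) -> 1
  row 5 [0101]: ((1 AND 1) IMPLIES (1 XOR 1)) -> 0
  row 6 [0110]: ((1 AND 0) IMPLIES (1 XOR 0)) -> 1
  row 7 [0111]: ((1 AND 1) IMPLIES (1 XOR 1)) -> 0
  row 8 [1000]: ((0 AND 0) IMPLIES (0 XOR 0)) -> 1
  row 9 [1001]: ((0 AND 1) IMPLIES (0 XOR 1)) -> 1
  row 10 [1010]: ((0 AND 0) IMPLIES (0 XOR 0)) -> 1
  row 11 [1011]: ((0 AND 1) IMPLIES (0 XOR 1)) -> 1
  row 12 [1100]: ((1 AND 0) IMPLIES (1 XOR 0)) -> 1
  row 13 [1101]: ((1 AND 1) IMPLIES (1 XOR 1)) -> 0
  row 14 [1110]: ((1 AND 0) IMPLIES (1 XOR 0)) -> 1
  row 15 [1111]: ((1 AND 1) IMPLIES (1 XOR 1)) -> 0
Full result column, 4 rows per line (P1,P2 fixed per line; P3,P4 runs 00..11 left to right):
  rows 0-3 [P1,P2=00]: 1111  = hex F
  rows 4-7 [P1,P2=01]: 1010  = hex A
  rows 8-11 [P1,P2=10]: 1111  = hex F
  rows 12-15 [P1,P2=11]: 1010  = hex A
Output column (row 0 .. row 15) = 1111101011111010
Output column grouped in 4s = 1111 1010 1111 1010 = 0xFAFA
Convert to decimal digit by digit (value = value*16 + digit):
  F -> 15
  15*16 + 10 (A) = 250
  250*16 + 15 (F) = 4015
  4015*16 + 10 (A) = 64250
Decimal = 64250

64250


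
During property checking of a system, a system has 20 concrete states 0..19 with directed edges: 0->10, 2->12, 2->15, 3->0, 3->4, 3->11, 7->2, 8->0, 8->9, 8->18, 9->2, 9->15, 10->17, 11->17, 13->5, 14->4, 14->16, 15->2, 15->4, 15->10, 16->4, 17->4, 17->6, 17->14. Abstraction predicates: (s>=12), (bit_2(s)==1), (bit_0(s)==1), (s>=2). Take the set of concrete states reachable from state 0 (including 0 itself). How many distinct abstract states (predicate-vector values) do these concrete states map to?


BFS from 0:
Concrete reachable: {0, 4, 6, 10, 14, 16, 17}
Abstract via predicates (s>=12), (bit_2(s)==1), (bit_0(s)==1), (s>=2):
  (0,0,0,0) <- {0}
  (0,0,0,1) <- {10}
  (0,1,0,1) <- {4, 6}
  (1,0,0,1) <- {16}
  (1,0,1,1) <- {17}
  (1,1,0,1) <- {14}
Distinct abstract states = 6

6


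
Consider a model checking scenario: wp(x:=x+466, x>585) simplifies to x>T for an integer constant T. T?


Formula: wp(x:=E, P) = P[E/x] (substitute E for x in postcondition)
Step 1: Postcondition: x>585
Step 2: Substitute x+466 for x: x+466>585
Step 3: Solve for x: x > 585-466 = 119

119
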